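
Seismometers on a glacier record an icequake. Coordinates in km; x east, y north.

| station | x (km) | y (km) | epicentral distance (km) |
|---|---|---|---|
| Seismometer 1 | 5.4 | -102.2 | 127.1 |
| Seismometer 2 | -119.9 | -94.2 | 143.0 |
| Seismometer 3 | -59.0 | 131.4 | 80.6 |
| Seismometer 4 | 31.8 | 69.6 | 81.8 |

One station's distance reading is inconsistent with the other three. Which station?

Seismometer 3

Solve using three stations at a time. Using Seismometer 1, Seismometer 2, Seismometer 4 (subtract circle equations pairwise → linear system) gives (x, y) ≈ (-32.6, 19.1).
Distances from that point to each station vs reported:
  Seismometer 1: calculated 127.1 vs reported 127.1 → residual 0.0 km
  Seismometer 2: calculated 143.0 vs reported 143.0 → residual 0.0 km
  Seismometer 3: calculated 115.3 vs reported 80.6 → residual 34.7 km
  Seismometer 4: calculated 81.8 vs reported 81.8 → residual 0.0 km
Seismometer 1, Seismometer 2, Seismometer 4 are mutually consistent (residuals ≈ 0); Seismometer 3 is off by 34.7 km.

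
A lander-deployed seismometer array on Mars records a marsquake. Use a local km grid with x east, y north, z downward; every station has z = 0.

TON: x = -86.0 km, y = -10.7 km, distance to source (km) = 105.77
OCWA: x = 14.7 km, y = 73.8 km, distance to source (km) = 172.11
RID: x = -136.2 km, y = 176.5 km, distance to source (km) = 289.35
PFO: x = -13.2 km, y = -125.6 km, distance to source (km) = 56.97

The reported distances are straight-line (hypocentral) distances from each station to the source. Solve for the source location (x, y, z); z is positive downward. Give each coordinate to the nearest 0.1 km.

Each station gives a sphere (x−x_i)² + (y−y_i)² + z² = d_i² (stations at z=0).
Subtracting the TON sphere from OCWA and RID: z² cancels, leaving linear equations in x and y:
201.4 x + 169.0 y = -20282.52
-100.4 x + 374.4 y = -30343.93
Solving: x ≈ -26.693, y ≈ -88.205 km (keep extra digits for the depth step; rounded: -26.7, -88.2).
Then from the TON sphere: z² = 105.77² − (x + 86.0)² − (y + 10.7)² with x = -26.693, y = -88.205, so z ≈ 40.779 ≈ 40.8 km.
Check against PFO (with the unrounded solution): distance 56.95 ≈ 56.97 km. ✓

x ≈ -26.7 km, y ≈ -88.2 km, depth ≈ 40.8 km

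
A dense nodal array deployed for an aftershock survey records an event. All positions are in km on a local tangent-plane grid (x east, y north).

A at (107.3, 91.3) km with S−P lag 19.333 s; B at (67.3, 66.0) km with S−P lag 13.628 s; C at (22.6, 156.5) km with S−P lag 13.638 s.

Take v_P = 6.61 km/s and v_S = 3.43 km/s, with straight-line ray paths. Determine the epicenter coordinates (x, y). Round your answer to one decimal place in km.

x ≈ -29.5 km, y ≈ 74.4 km

Distance from S−P lag: d = Δt · v_P v_S / (v_P − v_S) = Δt · (6.61·3.43)/(6.61−3.43) ≈ 7.1297·Δt.
So d_A = 137.84, d_B = 97.16, d_C = 97.23 km.
Circle about each station: (x − 107.3)² + (y − 91.3)² = 137.84²; (x − 67.3)² + (y − 66.0)² = 97.16²; (x − 22.6)² + (y − 156.5)² = 97.23².
Subtracting pairs of circle equations eliminates x²+y² and gives linear equations (the radical axes):
-80.0 x − 50.6 y = -1403.89
-169.4 x + 130.4 y = 14700.22
Solving the 2×2 system: x ≈ -29.5, y ≈ 74.4 km.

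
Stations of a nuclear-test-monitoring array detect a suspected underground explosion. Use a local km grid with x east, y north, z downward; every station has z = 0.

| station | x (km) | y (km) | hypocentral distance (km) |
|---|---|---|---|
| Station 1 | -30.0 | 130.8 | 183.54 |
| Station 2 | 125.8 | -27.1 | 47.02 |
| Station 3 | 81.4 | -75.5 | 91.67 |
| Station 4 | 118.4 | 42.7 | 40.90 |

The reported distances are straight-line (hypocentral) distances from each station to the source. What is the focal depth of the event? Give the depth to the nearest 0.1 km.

depth ≈ 21.5 km

Each station gives a sphere (x−x_i)² + (y−y_i)² + z² = d_i² (stations at z=0).
Subtracting the Station 1 sphere from Station 2 and Station 3: z² cancels, leaving linear equations in x and y:
311.6 x − 315.8 y = 30027.46
222.8 x − 412.6 y = 19601.11
Solving: x ≈ 106.506, y ≈ 10.006 km (keep extra digits for the depth step; rounded: 106.5, 10.0).
Then from the Station 1 sphere: z² = 183.54² − (x + 30.0)² − (y − 130.8)² with x = 106.506, y = 10.006, so z ≈ 21.491 ≈ 21.5 km.
Check against Station 4 (with the unrounded solution): distance 40.89 ≈ 40.90 km. ✓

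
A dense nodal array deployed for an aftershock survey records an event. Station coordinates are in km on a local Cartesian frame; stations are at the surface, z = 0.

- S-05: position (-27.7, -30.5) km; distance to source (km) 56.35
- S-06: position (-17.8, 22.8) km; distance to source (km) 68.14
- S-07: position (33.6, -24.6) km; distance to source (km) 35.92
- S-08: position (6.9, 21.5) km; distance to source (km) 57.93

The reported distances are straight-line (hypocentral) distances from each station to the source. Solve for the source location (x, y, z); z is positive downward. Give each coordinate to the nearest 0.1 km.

Each station gives a sphere (x−x_i)² + (y−y_i)² + z² = d_i² (stations at z=0).
Subtracting the S-05 sphere from S-06 and S-07: z² cancels, leaving linear equations in x and y:
19.8 x + 106.6 y = -2328.60
122.6 x + 11.8 y = 1921.66
Solving: x ≈ 18.100, y ≈ -25.206 km (keep extra digits for the depth step; rounded: 18.1, -25.2).
Then from the S-05 sphere: z² = 56.35² − (x + 27.7)² − (y + 30.5)² with x = 18.100, y = -25.206, so z ≈ 32.398 ≈ 32.4 km.

(18.1, -25.2, 32.4)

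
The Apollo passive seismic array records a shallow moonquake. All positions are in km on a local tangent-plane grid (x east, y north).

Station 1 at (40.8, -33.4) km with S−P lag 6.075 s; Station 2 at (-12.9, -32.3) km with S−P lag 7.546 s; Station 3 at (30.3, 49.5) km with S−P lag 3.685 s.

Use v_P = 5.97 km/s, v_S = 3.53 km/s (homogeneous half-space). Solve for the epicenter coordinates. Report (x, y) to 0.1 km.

Distance from S−P lag: d = Δt · v_P v_S / (v_P − v_S) = Δt · (5.97·3.53)/(5.97−3.53) ≈ 8.6369·Δt.
So d_Station 1 = 52.47, d_Station 2 = 65.17, d_Station 3 = 31.83 km.
Circle about each station: (x − 40.8)² + (y + 33.4)² = 52.47²; (x + 12.9)² + (y + 32.3)² = 65.17²; (x − 30.3)² + (y − 49.5)² = 31.83².
Subtracting the Station 1 equation from the Station 2 and Station 3 equations removes the quadratic terms:
-107.4 x + 2.2 y = -3064.53
-21.0 x + 165.8 y = 2328.09
Solving the 2×2 system: x ≈ 28.9, y ≈ 17.7 km.

x ≈ 28.9 km, y ≈ 17.7 km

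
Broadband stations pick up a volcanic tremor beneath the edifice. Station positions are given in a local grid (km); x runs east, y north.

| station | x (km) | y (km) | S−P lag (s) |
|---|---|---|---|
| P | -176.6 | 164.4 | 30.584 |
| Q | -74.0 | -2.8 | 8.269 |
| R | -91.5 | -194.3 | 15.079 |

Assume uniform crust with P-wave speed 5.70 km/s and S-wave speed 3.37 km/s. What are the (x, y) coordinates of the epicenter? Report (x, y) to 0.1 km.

x ≈ -84.2 km, y ≈ -70.2 km

Distance from S−P lag: d = Δt · v_P v_S / (v_P − v_S) = Δt · (5.70·3.37)/(5.70−3.37) ≈ 8.2442·Δt.
So d_P = 252.14, d_Q = 68.17, d_R = 124.31 km.
Circle about each station: (x + 176.6)² + (y − 164.4)² = 252.14²; (x + 74.0)² + (y + 2.8)² = 68.17²; (x + 91.5)² + (y + 194.3)² = 124.31².
Subtracting pairs of circle equations eliminates x²+y² and gives linear equations (the radical axes):
205.2 x − 334.4 y = 6196.35
170.2 x − 717.4 y = 36031.42
Solving the 2×2 system: x ≈ -84.2, y ≈ -70.2 km.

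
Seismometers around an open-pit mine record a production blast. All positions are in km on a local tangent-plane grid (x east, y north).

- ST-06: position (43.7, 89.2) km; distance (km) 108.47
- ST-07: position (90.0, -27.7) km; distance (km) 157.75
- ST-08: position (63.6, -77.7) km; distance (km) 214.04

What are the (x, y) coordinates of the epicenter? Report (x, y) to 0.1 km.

x ≈ 148.0 km, y ≈ 119.0 km

Circle about each station: (x − 43.7)² + (y − 89.2)² = 108.47²; (x − 90.0)² + (y + 27.7)² = 157.75²; (x − 63.6)² + (y + 77.7)² = 214.04².
Subtracting pairs of circle equations eliminates x²+y² and gives linear equations (the radical axes):
92.6 x − 233.8 y = -14118.36
39.8 x − 333.8 y = -33831.46
Solving the 2×2 system: x ≈ 148.0, y ≈ 119.0 km.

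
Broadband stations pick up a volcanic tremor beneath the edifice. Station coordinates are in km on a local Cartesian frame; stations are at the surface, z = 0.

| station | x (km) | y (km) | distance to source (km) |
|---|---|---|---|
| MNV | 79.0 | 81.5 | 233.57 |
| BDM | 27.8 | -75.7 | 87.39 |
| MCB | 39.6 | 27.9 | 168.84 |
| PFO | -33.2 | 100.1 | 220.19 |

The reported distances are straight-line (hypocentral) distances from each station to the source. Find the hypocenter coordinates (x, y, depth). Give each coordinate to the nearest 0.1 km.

Each station gives a sphere (x−x_i)² + (y−y_i)² + z² = d_i² (stations at z=0).
Subtracting the MNV sphere from BDM and MCB: z² cancels, leaving linear equations in x and y:
-102.4 x − 314.4 y = 40538.01
-78.8 x − 107.2 y = 15511.32
Solving: x ≈ -38.491, y ≈ -116.401 km (keep extra digits for the depth step; rounded: -38.5, -116.4).
Then from the MNV sphere: z² = 233.57² − (x − 79.0)² − (y − 81.5)² with x = -38.491, y = -116.401, so z ≈ 39.825 ≈ 39.8 km.

x ≈ -38.5 km, y ≈ -116.4 km, depth ≈ 39.8 km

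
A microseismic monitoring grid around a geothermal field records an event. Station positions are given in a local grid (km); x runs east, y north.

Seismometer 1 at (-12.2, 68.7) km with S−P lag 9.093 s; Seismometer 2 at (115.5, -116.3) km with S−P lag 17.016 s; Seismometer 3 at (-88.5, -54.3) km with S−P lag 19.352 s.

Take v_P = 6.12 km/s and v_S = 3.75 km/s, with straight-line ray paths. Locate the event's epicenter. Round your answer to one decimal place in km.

Distance from S−P lag: d = Δt · v_P v_S / (v_P − v_S) = Δt · (6.12·3.75)/(6.12−3.75) ≈ 9.6835·Δt.
So d_Seismometer 1 = 88.05, d_Seismometer 2 = 164.78, d_Seismometer 3 = 187.40 km.
Circle about each station: (x + 12.2)² + (y − 68.7)² = 88.05²; (x − 115.5)² + (y + 116.3)² = 164.78²; (x + 88.5)² + (y + 54.3)² = 187.40².
Subtracting the Seismometer 1 equation from the Seismometer 2 and Seismometer 3 equations removes the quadratic terms:
255.4 x − 370.0 y = 2597.76
-152.6 x − 246.0 y = -21453.75
Solving the 2×2 system: x ≈ 71.9, y ≈ 42.6 km.

x ≈ 71.9 km, y ≈ 42.6 km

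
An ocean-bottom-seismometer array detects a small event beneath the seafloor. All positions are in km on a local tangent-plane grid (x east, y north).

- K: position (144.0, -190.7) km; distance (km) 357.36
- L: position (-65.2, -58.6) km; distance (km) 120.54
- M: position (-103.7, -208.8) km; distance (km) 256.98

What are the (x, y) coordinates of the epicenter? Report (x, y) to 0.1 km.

Circle about each station: (x − 144.0)² + (y + 190.7)² = 357.36²; (x + 65.2)² + (y + 58.6)² = 120.54²; (x + 103.7)² + (y + 208.8)² = 256.98².
Subtracting the K equation from the L and M equations removes the quadratic terms:
-418.4 x + 264.2 y = 63758.79
-495.4 x − 36.2 y = 58916.09
Solving the 2×2 system: x ≈ -122.4, y ≈ 47.5 km.
Check against K (with the unrounded x, y): √((x − 144.0)²+(y + 190.7)²) = 357.36 ≈ 357.36 km. ✓

(-122.4, 47.5)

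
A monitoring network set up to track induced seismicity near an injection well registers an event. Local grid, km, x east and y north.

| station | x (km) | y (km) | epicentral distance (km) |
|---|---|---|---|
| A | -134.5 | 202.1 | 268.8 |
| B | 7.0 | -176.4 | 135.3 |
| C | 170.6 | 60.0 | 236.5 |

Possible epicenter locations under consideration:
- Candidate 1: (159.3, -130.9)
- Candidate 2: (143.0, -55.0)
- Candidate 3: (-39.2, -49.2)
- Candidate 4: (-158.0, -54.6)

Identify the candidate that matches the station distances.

For each candidate, compare |candidate − station| to the reported distance:
Candidate 1: residuals A 175.3, B 23.7, C 45.3 → max 175.3 km
Candidate 2: residuals A 109.5, B 47.0, C 118.2 → max 118.2 km
Candidate 3: residuals A 0.0, B 0.0, C 0.0 → max 0.0 km
Candidate 4: residuals A 11.0, B 69.8, C 111.5 → max 111.5 km
Only Candidate 3 has all residuals ≈ 0.

Candidate 3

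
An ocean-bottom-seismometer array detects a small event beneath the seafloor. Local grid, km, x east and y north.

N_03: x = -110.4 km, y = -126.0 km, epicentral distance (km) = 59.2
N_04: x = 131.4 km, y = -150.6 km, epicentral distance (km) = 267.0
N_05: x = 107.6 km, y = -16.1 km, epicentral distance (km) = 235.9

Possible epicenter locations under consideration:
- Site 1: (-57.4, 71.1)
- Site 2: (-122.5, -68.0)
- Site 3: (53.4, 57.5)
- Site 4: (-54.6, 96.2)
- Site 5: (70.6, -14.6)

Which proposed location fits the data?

For each candidate, compare |candidate − station| to the reported distance:
Site 1: residuals N_03 144.9, N_04 24.2, N_05 49.3 → max 144.9 km
Site 2: residuals N_03 0.0, N_04 0.0, N_05 0.0 → max 0.0 km
Site 3: residuals N_03 186.8, N_04 44.8, N_05 144.5 → max 186.8 km
Site 4: residuals N_03 169.9, N_04 42.0, N_05 38.6 → max 169.9 km
Site 5: residuals N_03 153.3, N_04 118.0, N_05 198.9 → max 198.9 km
Only Site 2 has all residuals ≈ 0.

Site 2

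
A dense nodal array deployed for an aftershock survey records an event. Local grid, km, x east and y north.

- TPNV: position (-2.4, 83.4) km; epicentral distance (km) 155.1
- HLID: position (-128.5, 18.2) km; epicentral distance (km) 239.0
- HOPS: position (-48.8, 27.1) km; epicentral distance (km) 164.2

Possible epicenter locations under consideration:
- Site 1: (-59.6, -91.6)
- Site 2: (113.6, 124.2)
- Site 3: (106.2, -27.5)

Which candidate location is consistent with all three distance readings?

Site 3

For each candidate, compare |candidate − station| to the reported distance:
Site 1: residuals TPNV 29.0, HLID 109.4, HOPS 45.0 → max 109.4 km
Site 2: residuals TPNV 32.1, HLID 25.3, HOPS 25.0 → max 32.1 km
Site 3: residuals TPNV 0.1, HLID 0.1, HOPS 0.1 → max 0.1 km
Only Site 3 has all residuals ≈ 0.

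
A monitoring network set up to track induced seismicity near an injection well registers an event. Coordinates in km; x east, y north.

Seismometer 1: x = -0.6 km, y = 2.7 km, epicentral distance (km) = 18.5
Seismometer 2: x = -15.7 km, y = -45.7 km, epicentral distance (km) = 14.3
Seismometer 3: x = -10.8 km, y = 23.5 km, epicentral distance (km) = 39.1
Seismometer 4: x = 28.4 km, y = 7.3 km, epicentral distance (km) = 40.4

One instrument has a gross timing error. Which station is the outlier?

Solve using three stations at a time. Using Seismometer 1, Seismometer 3, Seismometer 4 (subtract circle equations pairwise → linear system) gives (x, y) ≈ (-5.1, -15.2).
Distances from that point to each station vs reported:
  Seismometer 1: calculated 18.4 vs reported 18.5 → residual 0.1 km
  Seismometer 2: calculated 32.3 vs reported 14.3 → residual 18.0 km
  Seismometer 3: calculated 39.1 vs reported 39.1 → residual 0.0 km
  Seismometer 4: calculated 40.4 vs reported 40.4 → residual 0.0 km
Seismometer 1, Seismometer 3, Seismometer 4 are mutually consistent (residuals ≈ 0); Seismometer 2 is off by 18.0 km.

Seismometer 2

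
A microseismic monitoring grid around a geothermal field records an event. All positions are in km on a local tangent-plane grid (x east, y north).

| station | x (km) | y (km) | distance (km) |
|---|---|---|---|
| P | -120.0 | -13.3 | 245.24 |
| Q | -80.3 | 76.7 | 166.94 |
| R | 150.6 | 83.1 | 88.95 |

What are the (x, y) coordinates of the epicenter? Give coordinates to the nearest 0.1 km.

Circle about each station: (x + 120.0)² + (y + 13.3)² = 245.24²; (x + 80.3)² + (y − 76.7)² = 166.94²; (x − 150.6)² + (y − 83.1)² = 88.95².
Subtracting the P equation from the Q and R equations removes the quadratic terms:
79.4 x + 180.0 y = 30027.78
541.2 x + 192.8 y = 67239.64
Solving the 2×2 system: x ≈ 76.9, y ≈ 132.9 km.
Check against P (with the unrounded x, y): √((x + 120.0)²+(y + 13.3)²) = 245.24 ≈ 245.24 km. ✓

x ≈ 76.9 km, y ≈ 132.9 km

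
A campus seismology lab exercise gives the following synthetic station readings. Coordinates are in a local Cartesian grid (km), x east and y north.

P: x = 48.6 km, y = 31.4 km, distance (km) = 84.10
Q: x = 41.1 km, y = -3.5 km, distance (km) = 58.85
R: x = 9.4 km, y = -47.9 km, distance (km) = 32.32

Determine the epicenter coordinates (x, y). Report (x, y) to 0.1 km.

(-13.6, -25.2)

Circle about each station: (x − 48.6)² + (y − 31.4)² = 84.10²; (x − 41.1)² + (y + 3.5)² = 58.85²; (x − 9.4)² + (y + 47.9)² = 32.32².
Subtracting the P equation from the Q and R equations removes the quadratic terms:
-15.0 x − 69.8 y = 1963.03
-78.4 x − 158.6 y = 5063.08
Solving the 2×2 system: x ≈ -13.6, y ≈ -25.2 km.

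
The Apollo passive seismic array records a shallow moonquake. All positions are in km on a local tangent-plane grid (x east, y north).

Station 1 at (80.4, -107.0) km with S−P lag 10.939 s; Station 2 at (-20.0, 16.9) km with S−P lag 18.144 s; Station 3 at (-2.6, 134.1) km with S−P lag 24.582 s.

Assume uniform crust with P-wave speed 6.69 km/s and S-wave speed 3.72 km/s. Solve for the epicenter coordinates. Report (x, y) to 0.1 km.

Distance from S−P lag: d = Δt · v_P v_S / (v_P − v_S) = Δt · (6.69·3.72)/(6.69−3.72) ≈ 8.3794·Δt.
So d_Station 1 = 91.66, d_Station 2 = 152.04, d_Station 3 = 205.98 km.
Circle about each station: (x − 80.4)² + (y + 107.0)² = 91.66²; (x + 20.0)² + (y − 16.9)² = 152.04²; (x + 2.6)² + (y − 134.1)² = 205.98².
Subtracting the Station 1 equation from the Station 2 and Station 3 equations removes the quadratic terms:
-200.8 x + 247.8 y = -31942.16
-166.0 x + 482.2 y = -33949.79
Solving the 2×2 system: x ≈ 125.5, y ≈ -27.2 km.

(125.5, -27.2)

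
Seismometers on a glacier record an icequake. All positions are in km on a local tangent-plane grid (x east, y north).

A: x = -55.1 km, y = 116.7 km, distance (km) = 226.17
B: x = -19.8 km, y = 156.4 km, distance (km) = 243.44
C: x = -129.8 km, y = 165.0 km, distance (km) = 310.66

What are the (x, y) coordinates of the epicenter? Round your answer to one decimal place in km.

(76.7, -67.1)

Circle about each station: (x + 55.1)² + (y − 116.7)² = 226.17²; (x + 19.8)² + (y − 156.4)² = 243.44²; (x + 129.8)² + (y − 165.0)² = 310.66².
Subtracting the A equation from the B and C equations removes the quadratic terms:
70.6 x + 79.4 y = 87.94
-149.4 x + 96.6 y = -17938.63
Solving the 2×2 system: x ≈ 76.7, y ≈ -67.1 km.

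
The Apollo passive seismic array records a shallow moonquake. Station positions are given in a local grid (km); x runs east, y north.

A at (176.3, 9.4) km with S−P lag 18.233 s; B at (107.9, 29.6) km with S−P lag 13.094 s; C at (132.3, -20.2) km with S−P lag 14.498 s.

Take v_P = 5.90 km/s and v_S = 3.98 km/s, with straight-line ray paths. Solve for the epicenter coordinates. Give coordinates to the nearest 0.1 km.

Distance from S−P lag: d = Δt · v_P v_S / (v_P − v_S) = Δt · (5.90·3.98)/(5.90−3.98) ≈ 12.2302·Δt.
So d_A = 222.99, d_B = 160.14, d_C = 177.31 km.
Circle about each station: (x − 176.3)² + (y − 9.4)² = 222.99²; (x − 107.9)² + (y − 29.6)² = 160.14²; (x − 132.3)² + (y + 20.2)² = 177.31².
Subtracting the A equation from the B and C equations removes the quadratic terms:
-136.8 x + 40.4 y = 5428.24
-88.0 x − 59.2 y = 5026.98
Solving the 2×2 system: x ≈ -45.0, y ≈ -18.0 km.
Check against A (with the unrounded x, y): √((x − 176.3)²+(y − 9.4)²) = 222.99 ≈ 222.99 km. ✓

x ≈ -45.0 km, y ≈ -18.0 km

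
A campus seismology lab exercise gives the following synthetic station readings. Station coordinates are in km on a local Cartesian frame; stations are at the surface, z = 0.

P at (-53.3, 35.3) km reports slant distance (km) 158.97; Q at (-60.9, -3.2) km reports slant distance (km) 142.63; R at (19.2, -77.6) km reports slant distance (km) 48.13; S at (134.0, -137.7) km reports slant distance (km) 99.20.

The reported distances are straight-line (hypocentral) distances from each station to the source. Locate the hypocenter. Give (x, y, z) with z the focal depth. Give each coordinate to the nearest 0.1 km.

(62.7, -71.6, 19.7)

Each station gives a sphere (x−x_i)² + (y−y_i)² + z² = d_i² (stations at z=0).
Subtracting the P sphere from Q and R: z² cancels, leaving linear equations in x and y:
-15.2 x − 77.0 y = 4560.21
145.0 x − 225.8 y = 25258.38
Solving: x ≈ 62.697, y ≈ -71.600 km (keep extra digits for the depth step; rounded: 62.7, -71.6).
Then from the P sphere: z² = 158.97² − (x + 53.3)² − (y − 35.3)² with x = 62.697, y = -71.600, so z ≈ 19.712 ≈ 19.7 km.
Check against S (with the unrounded solution): distance 99.21 ≈ 99.20 km. ✓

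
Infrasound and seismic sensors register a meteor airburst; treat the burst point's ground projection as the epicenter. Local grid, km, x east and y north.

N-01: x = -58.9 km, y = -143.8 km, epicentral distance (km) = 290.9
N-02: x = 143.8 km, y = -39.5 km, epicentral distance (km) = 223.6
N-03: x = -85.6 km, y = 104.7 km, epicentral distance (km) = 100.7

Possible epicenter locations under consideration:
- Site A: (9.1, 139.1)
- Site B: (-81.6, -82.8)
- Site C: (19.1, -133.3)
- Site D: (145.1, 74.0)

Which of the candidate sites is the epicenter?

For each candidate, compare |candidate − station| to the reported distance:
Site A: residuals N-01 0.1, N-02 0.1, N-03 0.1 → max 0.1 km
Site B: residuals N-01 225.8, N-02 5.9, N-03 86.8 → max 225.8 km
Site C: residuals N-01 212.2, N-02 67.6, N-03 159.3 → max 212.2 km
Site D: residuals N-01 7.5, N-02 110.1, N-03 132.0 → max 132.0 km
Only Site A has all residuals ≈ 0.

Site A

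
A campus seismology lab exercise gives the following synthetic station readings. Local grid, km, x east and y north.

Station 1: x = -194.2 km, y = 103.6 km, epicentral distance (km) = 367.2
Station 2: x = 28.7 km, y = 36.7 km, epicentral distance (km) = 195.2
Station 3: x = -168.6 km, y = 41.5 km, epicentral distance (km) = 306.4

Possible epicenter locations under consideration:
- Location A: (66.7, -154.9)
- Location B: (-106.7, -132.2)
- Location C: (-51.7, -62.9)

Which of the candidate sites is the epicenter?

For each candidate, compare |candidate − station| to the reported distance:
Location A: residuals Station 1 0.1, Station 2 0.1, Station 3 0.1 → max 0.1 km
Location B: residuals Station 1 115.7, Station 2 21.3, Station 3 122.0 → max 122.0 km
Location C: residuals Station 1 148.0, Station 2 67.2, Station 3 149.7 → max 149.7 km
Only Location A has all residuals ≈ 0.

Location A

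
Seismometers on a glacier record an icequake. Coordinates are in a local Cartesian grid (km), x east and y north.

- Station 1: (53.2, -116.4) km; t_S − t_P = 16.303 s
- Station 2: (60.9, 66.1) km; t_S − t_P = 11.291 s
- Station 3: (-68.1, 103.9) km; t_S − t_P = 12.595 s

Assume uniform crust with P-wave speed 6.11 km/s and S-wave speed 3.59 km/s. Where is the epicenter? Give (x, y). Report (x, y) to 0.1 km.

x ≈ -17.4 km, y ≈ 6.7 km

Distance from S−P lag: d = Δt · v_P v_S / (v_P − v_S) = Δt · (6.11·3.59)/(6.11−3.59) ≈ 8.7043·Δt.
So d_Station 1 = 141.91, d_Station 2 = 98.28, d_Station 3 = 109.63 km.
Circle about each station: (x − 53.2)² + (y + 116.4)² = 141.91²; (x − 60.9)² + (y − 66.1)² = 98.28²; (x + 68.1)² + (y − 103.9)² = 109.63².
Subtracting the Station 1 equation from the Station 2 and Station 3 equations removes the quadratic terms:
15.4 x + 365.0 y = 2178.31
-242.6 x + 440.6 y = 7173.33
Solving the 2×2 system: x ≈ -17.4, y ≈ 6.7 km.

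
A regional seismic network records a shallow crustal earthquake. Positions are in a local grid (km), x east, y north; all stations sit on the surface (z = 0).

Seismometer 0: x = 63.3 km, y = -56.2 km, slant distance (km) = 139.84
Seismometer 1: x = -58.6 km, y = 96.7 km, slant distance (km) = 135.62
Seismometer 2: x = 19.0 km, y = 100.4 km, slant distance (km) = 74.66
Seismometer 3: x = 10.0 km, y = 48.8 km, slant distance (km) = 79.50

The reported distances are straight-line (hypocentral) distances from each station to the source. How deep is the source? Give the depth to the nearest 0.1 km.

depth ≈ 53.0 km

Each station gives a sphere (x−x_i)² + (y−y_i)² + z² = d_i² (stations at z=0).
Subtracting the Seismometer 0 sphere from Seismometer 1 and Seismometer 2: z² cancels, leaving linear equations in x and y:
-243.8 x + 305.8 y = 6781.96
-88.6 x + 313.2 y = 17256.94
Solving: x ≈ 64.003, y ≈ 73.204 km (keep extra digits for the depth step; rounded: 64.0, 73.2).
Then from the Seismometer 0 sphere: z² = 139.84² − (x − 63.3)² − (y + 56.2)² with x = 64.003, y = 73.204, so z ≈ 53.003 ≈ 53.0 km.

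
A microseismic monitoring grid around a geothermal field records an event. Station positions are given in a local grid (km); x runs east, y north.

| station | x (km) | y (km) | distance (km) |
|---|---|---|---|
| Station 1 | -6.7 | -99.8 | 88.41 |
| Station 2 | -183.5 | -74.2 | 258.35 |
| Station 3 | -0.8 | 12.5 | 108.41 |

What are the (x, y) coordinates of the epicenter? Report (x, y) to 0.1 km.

74.7 km east, -65.3 km north

Circle about each station: (x + 6.7)² + (y + 99.8)² = 88.41²; (x + 183.5)² + (y + 74.2)² = 258.35²; (x + 0.8)² + (y − 12.5)² = 108.41².
Subtracting pairs of circle equations eliminates x²+y² and gives linear equations (the radical axes):
-353.6 x + 51.2 y = -29755.43
11.8 x + 224.6 y = -13784.44
Solving the 2×2 system: x ≈ 74.7, y ≈ -65.3 km.
Check against Station 1 (with the unrounded x, y): √((x + 6.7)²+(y + 99.8)²) = 88.41 ≈ 88.41 km. ✓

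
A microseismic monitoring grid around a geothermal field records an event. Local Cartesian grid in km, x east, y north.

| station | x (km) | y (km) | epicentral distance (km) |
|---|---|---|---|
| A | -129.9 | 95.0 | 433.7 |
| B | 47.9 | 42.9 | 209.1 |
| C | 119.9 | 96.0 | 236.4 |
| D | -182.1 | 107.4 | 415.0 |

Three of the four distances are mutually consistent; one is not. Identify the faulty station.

Solve using three stations at a time. Using B, C, D (subtract circle equations pairwise → linear system) gives (x, y) ≈ (152.5, -138.0).
Distances from that point to each station vs reported:
  A: calculated 366.1 vs reported 433.7 → residual 67.6 km
  B: calculated 209.0 vs reported 209.1 → residual 0.1 km
  C: calculated 236.3 vs reported 236.4 → residual 0.1 km
  D: calculated 414.9 vs reported 415.0 → residual 0.1 km
B, C, D are mutually consistent (residuals ≈ 0); A is off by 67.6 km.

A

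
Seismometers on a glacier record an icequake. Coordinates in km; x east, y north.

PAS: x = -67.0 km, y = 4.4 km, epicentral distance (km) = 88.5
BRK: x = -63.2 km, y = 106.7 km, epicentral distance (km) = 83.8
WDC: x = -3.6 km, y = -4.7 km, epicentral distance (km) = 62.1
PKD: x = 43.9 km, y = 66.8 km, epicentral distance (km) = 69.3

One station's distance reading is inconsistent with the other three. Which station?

PKD

Solve using three stations at a time. Using PAS, BRK, WDC (subtract circle equations pairwise → linear system) gives (x, y) ≈ (4.2, 56.9).
Distances from that point to each station vs reported:
  PAS: calculated 88.5 vs reported 88.5 → residual 0.0 km
  BRK: calculated 83.8 vs reported 83.8 → residual 0.0 km
  WDC: calculated 62.1 vs reported 62.1 → residual 0.0 km
  PKD: calculated 40.9 vs reported 69.3 → residual 28.4 km
PAS, BRK, WDC are mutually consistent (residuals ≈ 0); PKD is off by 28.4 km.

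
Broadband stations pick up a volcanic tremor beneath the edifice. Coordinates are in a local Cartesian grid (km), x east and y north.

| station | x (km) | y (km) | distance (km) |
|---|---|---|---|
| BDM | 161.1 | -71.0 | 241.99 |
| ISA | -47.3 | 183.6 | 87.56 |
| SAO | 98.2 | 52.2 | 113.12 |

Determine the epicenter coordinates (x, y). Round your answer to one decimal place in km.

Circle about each station: (x − 161.1)² + (y + 71.0)² = 241.99²; (x + 47.3)² + (y − 183.6)² = 87.56²; (x − 98.2)² + (y − 52.2)² = 113.12².
Subtracting pairs of circle equations eliminates x²+y² and gives linear equations (the radical axes):
-416.8 x + 509.2 y = 55844.45
-125.8 x + 246.4 y = 27136.90
Solving the 2×2 system: x ≈ 1.5, y ≈ 110.9 km.

1.5 km east, 110.9 km north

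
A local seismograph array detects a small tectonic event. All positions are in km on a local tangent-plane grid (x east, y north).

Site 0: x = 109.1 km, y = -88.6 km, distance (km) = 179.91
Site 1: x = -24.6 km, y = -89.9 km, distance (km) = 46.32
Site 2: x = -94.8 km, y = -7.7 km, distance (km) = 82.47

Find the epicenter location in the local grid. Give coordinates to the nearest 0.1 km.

(-70.8, -86.6)

Circle about each station: (x − 109.1)² + (y + 88.6)² = 179.91²; (x + 24.6)² + (y + 89.9)² = 46.32²; (x + 94.8)² + (y + 7.7)² = 82.47².
Subtracting pairs of circle equations eliminates x²+y² and gives linear equations (the radical axes):
-267.4 x − 2.6 y = 19156.47
-407.8 x + 161.8 y = 14859.87
Solving the 2×2 system: x ≈ -70.8, y ≈ -86.6 km.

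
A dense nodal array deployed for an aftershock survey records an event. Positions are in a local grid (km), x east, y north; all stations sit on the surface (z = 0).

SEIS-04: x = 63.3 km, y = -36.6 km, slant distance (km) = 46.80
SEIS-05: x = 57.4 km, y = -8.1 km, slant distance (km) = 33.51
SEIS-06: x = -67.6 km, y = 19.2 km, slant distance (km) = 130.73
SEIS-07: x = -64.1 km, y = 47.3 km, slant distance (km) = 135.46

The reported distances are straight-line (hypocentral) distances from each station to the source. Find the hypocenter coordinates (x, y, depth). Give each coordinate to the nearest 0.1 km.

(56.6, -4.4, 33.3)

Each station gives a sphere (x−x_i)² + (y−y_i)² + z² = d_i² (stations at z=0).
Subtracting the SEIS-04 sphere from SEIS-05 and SEIS-06: z² cancels, leaving linear equations in x and y:
-11.8 x + 57.0 y = -918.76
-261.8 x + 111.6 y = -15308.14
Solving: x ≈ 56.596, y ≈ -4.402 km (keep extra digits for the depth step; rounded: 56.6, -4.4).
Then from the SEIS-04 sphere: z² = 46.80² − (x − 63.3)² − (y + 36.6)² with x = 56.596, y = -4.402, so z ≈ 33.295 ≈ 33.3 km.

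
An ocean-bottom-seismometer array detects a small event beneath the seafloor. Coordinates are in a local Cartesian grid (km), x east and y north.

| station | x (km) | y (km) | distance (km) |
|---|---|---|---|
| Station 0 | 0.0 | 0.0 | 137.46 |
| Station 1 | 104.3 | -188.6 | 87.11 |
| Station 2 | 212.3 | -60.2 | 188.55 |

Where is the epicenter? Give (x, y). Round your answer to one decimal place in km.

Circle about each station: x² + y² = 137.46²; (x − 104.3)² + (y + 188.6)² = 87.11²; (x − 212.3)² + (y + 60.2)² = 188.55².
Subtracting the Station 0 equation from the Station 1 and Station 2 equations removes the quadratic terms:
208.6 x − 377.2 y = 57755.55
424.6 x − 120.4 y = 32039.48
Solving the 2×2 system: x ≈ 38.0, y ≈ -132.1 km.
Check against Station 0 (with the unrounded x, y): √(x²+y²) = 137.46 ≈ 137.46 km. ✓

x ≈ 38.0 km, y ≈ -132.1 km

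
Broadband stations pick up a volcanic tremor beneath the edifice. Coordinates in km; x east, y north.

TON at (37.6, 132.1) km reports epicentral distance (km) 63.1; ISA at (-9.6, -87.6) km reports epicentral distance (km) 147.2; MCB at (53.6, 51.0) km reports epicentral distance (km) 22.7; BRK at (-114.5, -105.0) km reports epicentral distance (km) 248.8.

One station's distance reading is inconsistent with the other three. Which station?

Solve using three stations at a time. Using TON, MCB, BRK (subtract circle equations pairwise → linear system) gives (x, y) ≈ (59.4, 72.9).
Distances from that point to each station vs reported:
  TON: calculated 63.1 vs reported 63.1 → residual 0.0 km
  ISA: calculated 174.7 vs reported 147.2 → residual 27.5 km
  MCB: calculated 22.7 vs reported 22.7 → residual 0.0 km
  BRK: calculated 248.8 vs reported 248.8 → residual 0.0 km
TON, MCB, BRK are mutually consistent (residuals ≈ 0); ISA is off by 27.5 km.

ISA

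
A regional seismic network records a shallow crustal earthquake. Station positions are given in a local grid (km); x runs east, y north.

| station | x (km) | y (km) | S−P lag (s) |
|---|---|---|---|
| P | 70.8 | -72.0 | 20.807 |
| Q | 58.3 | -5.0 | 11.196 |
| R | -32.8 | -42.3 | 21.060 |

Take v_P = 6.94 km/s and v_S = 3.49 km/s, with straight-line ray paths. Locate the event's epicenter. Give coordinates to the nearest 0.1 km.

Distance from S−P lag: d = Δt · v_P v_S / (v_P − v_S) = Δt · (6.94·3.49)/(6.94−3.49) ≈ 7.0205·Δt.
So d_P = 146.07, d_Q = 78.60, d_R = 147.85 km.
Circle about each station: (x − 70.8)² + (y + 72.0)² = 146.07²; (x − 58.3)² + (y + 5.0)² = 78.60²; (x + 32.8)² + (y + 42.3)² = 147.85².
Subtracting the P equation from the Q and R equations removes the quadratic terms:
-25.0 x + 134.0 y = 8385.73
-207.2 x + 59.4 y = -7854.69
Solving the 2×2 system: x ≈ 59.0, y ≈ 73.6 km.

(59.0, 73.6)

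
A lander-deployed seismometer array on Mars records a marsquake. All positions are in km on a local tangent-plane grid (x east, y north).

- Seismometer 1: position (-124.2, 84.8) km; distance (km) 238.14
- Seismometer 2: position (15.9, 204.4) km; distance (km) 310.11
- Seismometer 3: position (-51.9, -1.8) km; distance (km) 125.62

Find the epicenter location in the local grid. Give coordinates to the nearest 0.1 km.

18.7 km east, -105.7 km north

Circle about each station: (x + 124.2)² + (y − 84.8)² = 238.14²; (x − 15.9)² + (y − 204.4)² = 310.11²; (x + 51.9)² + (y + 1.8)² = 125.62².
Subtracting the Seismometer 1 equation from the Seismometer 2 and Seismometer 3 equations removes the quadratic terms:
280.2 x + 239.2 y = -20042.06
144.6 x − 173.2 y = 21010.45
Solving the 2×2 system: x ≈ 18.7, y ≈ -105.7 km.
Check against Seismometer 1 (with the unrounded x, y): √((x + 124.2)²+(y − 84.8)²) = 238.14 ≈ 238.14 km. ✓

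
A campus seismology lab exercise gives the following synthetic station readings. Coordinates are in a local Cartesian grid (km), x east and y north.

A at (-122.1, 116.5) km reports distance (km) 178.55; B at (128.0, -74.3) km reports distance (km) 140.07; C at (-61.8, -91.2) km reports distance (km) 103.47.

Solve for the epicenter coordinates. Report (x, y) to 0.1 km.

Circle about each station: (x + 122.1)² + (y − 116.5)² = 178.55²; (x − 128.0)² + (y + 74.3)² = 140.07²; (x + 61.8)² + (y + 91.2)² = 103.47².
Subtracting pairs of circle equations eliminates x²+y² and gives linear equations (the radical axes):
500.2 x − 381.6 y = 5684.33
120.6 x − 415.4 y = 4830.08
Solving the 2×2 system: x ≈ 3.2, y ≈ -10.7 km.

(3.2, -10.7)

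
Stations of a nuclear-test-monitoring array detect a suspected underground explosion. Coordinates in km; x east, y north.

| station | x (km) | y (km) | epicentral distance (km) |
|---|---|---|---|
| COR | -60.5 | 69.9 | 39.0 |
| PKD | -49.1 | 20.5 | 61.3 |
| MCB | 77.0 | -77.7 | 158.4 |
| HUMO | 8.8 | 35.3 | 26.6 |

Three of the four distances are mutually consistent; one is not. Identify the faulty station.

COR

Solve using three stations at a time. Using PKD, MCB, HUMO (subtract circle equations pairwise → linear system) gives (x, y) ≈ (-1.9, 59.6).
Distances from that point to each station vs reported:
  COR: calculated 59.5 vs reported 39.0 → residual 20.5 km
  PKD: calculated 61.3 vs reported 61.3 → residual 0.0 km
  MCB: calculated 158.4 vs reported 158.4 → residual 0.0 km
  HUMO: calculated 26.6 vs reported 26.6 → residual 0.0 km
PKD, MCB, HUMO are mutually consistent (residuals ≈ 0); COR is off by 20.5 km.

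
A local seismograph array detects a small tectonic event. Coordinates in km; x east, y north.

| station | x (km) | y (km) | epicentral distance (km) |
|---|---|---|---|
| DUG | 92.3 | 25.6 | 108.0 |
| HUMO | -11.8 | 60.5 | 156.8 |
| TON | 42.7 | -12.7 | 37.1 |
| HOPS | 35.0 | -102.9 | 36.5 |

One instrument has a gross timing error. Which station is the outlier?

Solve using three stations at a time. Using DUG, HUMO, HOPS (subtract circle equations pairwise → linear system) gives (x, y) ≈ (61.7, -78.0).
Distances from that point to each station vs reported:
  DUG: calculated 108.0 vs reported 108.0 → residual 0.0 km
  HUMO: calculated 156.8 vs reported 156.8 → residual 0.0 km
  TON: calculated 68.0 vs reported 37.1 → residual 30.9 km
  HOPS: calculated 36.5 vs reported 36.5 → residual 0.0 km
DUG, HUMO, HOPS are mutually consistent (residuals ≈ 0); TON is off by 30.9 km.

TON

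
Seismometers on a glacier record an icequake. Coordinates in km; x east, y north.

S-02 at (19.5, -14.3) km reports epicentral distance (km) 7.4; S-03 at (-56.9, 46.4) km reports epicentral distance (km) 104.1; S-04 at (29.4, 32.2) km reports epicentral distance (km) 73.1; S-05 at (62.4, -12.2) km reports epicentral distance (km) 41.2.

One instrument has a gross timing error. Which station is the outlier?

S-04

Solve using three stations at a time. Using S-02, S-03, S-05 (subtract circle equations pairwise → linear system) gives (x, y) ≈ (22.2, -21.3).
Distances from that point to each station vs reported:
  S-02: calculated 7.5 vs reported 7.4 → residual 0.1 km
  S-03: calculated 104.1 vs reported 104.1 → residual 0.0 km
  S-04: calculated 54.0 vs reported 73.1 → residual 19.1 km
  S-05: calculated 41.2 vs reported 41.2 → residual 0.0 km
S-02, S-03, S-05 are mutually consistent (residuals ≈ 0); S-04 is off by 19.1 km.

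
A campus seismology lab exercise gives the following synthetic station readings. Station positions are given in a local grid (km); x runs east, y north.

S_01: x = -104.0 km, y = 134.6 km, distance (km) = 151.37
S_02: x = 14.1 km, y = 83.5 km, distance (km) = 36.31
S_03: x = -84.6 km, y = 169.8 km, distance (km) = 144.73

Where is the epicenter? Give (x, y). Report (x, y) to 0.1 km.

(44.2, 103.8)

Circle about each station: (x + 104.0)² + (y − 134.6)² = 151.37²; (x − 14.1)² + (y − 83.5)² = 36.31²; (x + 84.6)² + (y − 169.8)² = 144.73².
Subtracting the S_01 equation from the S_02 and S_03 equations removes the quadratic terms:
236.2 x − 102.2 y = -167.64
38.8 x + 70.4 y = 9022.14
Solving the 2×2 system: x ≈ 44.2, y ≈ 103.8 km.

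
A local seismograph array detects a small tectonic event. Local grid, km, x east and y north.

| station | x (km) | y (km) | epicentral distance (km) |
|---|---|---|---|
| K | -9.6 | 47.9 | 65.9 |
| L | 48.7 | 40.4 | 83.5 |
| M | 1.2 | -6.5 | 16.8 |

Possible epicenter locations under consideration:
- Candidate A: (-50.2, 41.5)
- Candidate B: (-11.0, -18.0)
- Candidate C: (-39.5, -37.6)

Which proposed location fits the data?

Candidate B

For each candidate, compare |candidate − station| to the reported distance:
Candidate A: residuals K 24.8, L 15.4, M 53.5 → max 53.5 km
Candidate B: residuals K 0.0, L 0.0, M 0.0 → max 0.0 km
Candidate C: residuals K 24.7, L 34.2, M 34.4 → max 34.4 km
Only Candidate B has all residuals ≈ 0.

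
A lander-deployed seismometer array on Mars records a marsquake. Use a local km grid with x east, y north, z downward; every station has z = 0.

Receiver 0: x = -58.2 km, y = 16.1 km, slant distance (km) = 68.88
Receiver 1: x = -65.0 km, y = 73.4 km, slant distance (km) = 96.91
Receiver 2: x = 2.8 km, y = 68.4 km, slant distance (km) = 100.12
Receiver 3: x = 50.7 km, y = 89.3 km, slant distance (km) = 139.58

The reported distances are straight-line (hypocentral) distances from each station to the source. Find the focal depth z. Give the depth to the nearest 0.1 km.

z ≈ 65.9 km

Each station gives a sphere (x−x_i)² + (y−y_i)² + z² = d_i² (stations at z=0).
Subtracting the Receiver 0 sphere from Receiver 1 and Receiver 2: z² cancels, leaving linear equations in x and y:
-13.6 x + 114.6 y = 1319.02
122.0 x + 104.6 y = -4239.61
Solving: x ≈ -40.498, y ≈ 6.704 km (keep extra digits for the depth step; rounded: -40.5, 6.7).
Then from the Receiver 0 sphere: z² = 68.88² − (x + 58.2)² − (y − 16.1)² with x = -40.498, y = 6.704, so z ≈ 65.900 ≈ 65.9 km.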